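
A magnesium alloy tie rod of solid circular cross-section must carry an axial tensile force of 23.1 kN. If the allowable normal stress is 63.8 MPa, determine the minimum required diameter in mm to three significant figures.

Required area A ≥ P/σ_allow = 23100/63.8 = 362.1 mm².
For a solid circular section, d ≥ √(4A/π) = 21.47 mm.

21.5 mm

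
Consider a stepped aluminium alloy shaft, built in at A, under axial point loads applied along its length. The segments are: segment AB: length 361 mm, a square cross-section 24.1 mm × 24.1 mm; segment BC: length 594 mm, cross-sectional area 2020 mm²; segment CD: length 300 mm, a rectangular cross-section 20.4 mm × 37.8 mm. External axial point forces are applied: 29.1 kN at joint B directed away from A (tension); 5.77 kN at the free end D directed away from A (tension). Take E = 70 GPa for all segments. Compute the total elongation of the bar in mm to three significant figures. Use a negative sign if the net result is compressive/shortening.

Internal axial forces (sectioning from the free end, tension +): N_CD = 5.77 kN, N_BC = 5.77 kN, N_AB = 34.87 kN.
A_AB = 580.8 mm².
A_CD = 771.1 mm².
δ_AB = 34870·361/(580.8·70000) = 0.3096 mm
δ_BC = 5770·594/(2020·70000) = 0.02424 mm
δ_CD = 5770·300/(771.1·70000) = 0.03207 mm
δ = Σδ_i = 0.3659 mm.

0.366 mm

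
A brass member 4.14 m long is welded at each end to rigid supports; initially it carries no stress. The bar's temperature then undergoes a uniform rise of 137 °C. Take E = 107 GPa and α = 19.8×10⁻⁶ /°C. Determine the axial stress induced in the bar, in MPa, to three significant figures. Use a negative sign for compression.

-290 MPa

Free thermal expansion αLΔT = 19.8e-6 · 4140 · 137 = 11.23 mm.
The walls impose strain ε = −(11.23)/4140 = -2.7126e-03; σ = Eε = 107000 · -2.7126e-03 = -290.2 MPa.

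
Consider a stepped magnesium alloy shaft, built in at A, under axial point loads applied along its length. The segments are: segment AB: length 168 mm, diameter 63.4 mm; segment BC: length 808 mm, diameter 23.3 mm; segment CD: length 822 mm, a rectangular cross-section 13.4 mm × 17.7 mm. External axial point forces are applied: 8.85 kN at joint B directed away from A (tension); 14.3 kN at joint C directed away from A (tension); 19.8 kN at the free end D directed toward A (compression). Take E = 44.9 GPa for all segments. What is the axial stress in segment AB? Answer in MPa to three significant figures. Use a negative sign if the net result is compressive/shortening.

1.06 MPa

Internal axial forces (sectioning from the free end, tension +): N_CD = -19.8 kN, N_BC = -5.5 kN, N_AB = 3.35 kN.
A_AB = 3157 mm².
σ_AB = N_AB/A_AB = 3350/3157 = 1.061 MPa.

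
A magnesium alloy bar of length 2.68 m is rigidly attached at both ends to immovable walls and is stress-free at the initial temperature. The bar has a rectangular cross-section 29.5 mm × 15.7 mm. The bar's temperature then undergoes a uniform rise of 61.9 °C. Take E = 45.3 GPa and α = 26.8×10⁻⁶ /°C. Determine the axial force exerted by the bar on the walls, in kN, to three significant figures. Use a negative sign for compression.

-34.8 kN

Free thermal expansion αLΔT = 26.8e-6 · 2680 · 61.9 = 4.446 mm.
The walls impose strain ε = −(4.446)/2680 = -1.6589e-03; σ = Eε = 45300 · -1.6589e-03 = -75.15 MPa.
Wall reaction R = σ·A = -75.15·463.1 = -34810 N = -34.81 kN.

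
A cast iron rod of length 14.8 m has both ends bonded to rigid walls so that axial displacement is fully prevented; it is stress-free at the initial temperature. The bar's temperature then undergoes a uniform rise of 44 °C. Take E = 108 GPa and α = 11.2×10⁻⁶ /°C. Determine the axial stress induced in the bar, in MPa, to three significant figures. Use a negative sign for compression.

Free thermal expansion αLΔT = 11.2e-6 · 14800 · 44 = 7.293 mm.
The walls impose strain ε = −(7.293)/14800 = -4.9280e-04; σ = Eε = 108000 · -4.9280e-04 = -53.22 MPa.

-53.2 MPa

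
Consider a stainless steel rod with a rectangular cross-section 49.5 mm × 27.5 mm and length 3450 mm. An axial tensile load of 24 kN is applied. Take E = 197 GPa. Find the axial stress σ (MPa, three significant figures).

A = 1361 mm².
σ = N/A = 24000/1361 = 17.63 MPa.

17.6 MPa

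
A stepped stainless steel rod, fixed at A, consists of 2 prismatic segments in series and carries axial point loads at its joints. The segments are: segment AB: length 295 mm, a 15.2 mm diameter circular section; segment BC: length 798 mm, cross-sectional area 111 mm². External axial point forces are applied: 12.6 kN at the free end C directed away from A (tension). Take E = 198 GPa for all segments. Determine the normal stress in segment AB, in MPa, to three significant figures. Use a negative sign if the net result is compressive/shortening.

69.4 MPa

Internal axial forces (sectioning from the free end, tension +): N_BC = 12.6 kN, N_AB = 12.6 kN.
A_AB = 181.5 mm².
σ_AB = N_AB/A_AB = 12600/181.5 = 69.44 MPa.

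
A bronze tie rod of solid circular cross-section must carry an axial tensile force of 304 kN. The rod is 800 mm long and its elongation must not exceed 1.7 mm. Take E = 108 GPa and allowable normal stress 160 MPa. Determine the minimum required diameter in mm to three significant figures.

Required area A ≥ P/σ_allow = 304000/160 = 1900 mm².
For a solid circular section, d ≥ √(4A/π) = 49.18 mm.
Elongation limit: A ≥ PL/(Eδ_allow) = 304000·800/(108000·1.7) = 1325 mm² ⇒ d ≥ 41.07 mm.
The stress limit governs.

49.2 mm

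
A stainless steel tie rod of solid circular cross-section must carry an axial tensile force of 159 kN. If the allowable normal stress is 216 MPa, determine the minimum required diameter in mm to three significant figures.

Required area A ≥ P/σ_allow = 159000/216 = 736.1 mm².
For a solid circular section, d ≥ √(4A/π) = 30.61 mm.

30.6 mm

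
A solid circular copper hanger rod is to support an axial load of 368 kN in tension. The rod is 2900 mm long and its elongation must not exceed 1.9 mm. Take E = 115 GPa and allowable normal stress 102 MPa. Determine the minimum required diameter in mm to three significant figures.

78.9 mm

Required area A ≥ P/σ_allow = 368000/102 = 3608 mm².
For a solid circular section, d ≥ √(4A/π) = 67.78 mm.
Elongation limit: A ≥ PL/(Eδ_allow) = 368000·2900/(115000·1.9) = 4884 mm² ⇒ d ≥ 78.86 mm.
The elongation limit governs.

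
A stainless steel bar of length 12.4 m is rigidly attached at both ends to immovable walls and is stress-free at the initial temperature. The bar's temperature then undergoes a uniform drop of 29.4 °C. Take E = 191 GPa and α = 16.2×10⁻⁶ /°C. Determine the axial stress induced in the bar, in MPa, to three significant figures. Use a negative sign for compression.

Free thermal expansion αLΔT = 16.2e-6 · 12400 · -29.4 = -5.906 mm.
The walls impose strain ε = −(-5.906)/12400 = 4.7628e-04; σ = Eε = 191000 · 4.7628e-04 = 90.97 MPa.

91.0 MPa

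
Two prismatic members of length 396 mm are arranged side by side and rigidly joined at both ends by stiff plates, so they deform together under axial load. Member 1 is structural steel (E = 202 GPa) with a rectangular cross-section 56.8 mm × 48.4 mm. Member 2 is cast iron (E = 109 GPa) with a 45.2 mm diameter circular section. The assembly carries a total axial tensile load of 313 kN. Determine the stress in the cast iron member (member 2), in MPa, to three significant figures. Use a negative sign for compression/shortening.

46.7 MPa

A_1 = 2749 mm².
A_2 = 1605 mm².
Equal strain + equilibrium ⇒ each member carries load in proportion to AE: A₁E₁ = 555300000 N, A₂E₂ = 174900000 N, ΣAE = 730200000 N.
σ₂ = P·E₂/ΣAE = 313000·109000/730200000 = 46.72 MPa.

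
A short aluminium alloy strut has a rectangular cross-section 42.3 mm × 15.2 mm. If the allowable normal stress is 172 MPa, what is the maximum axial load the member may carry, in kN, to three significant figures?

A = 643 mm².
P_max = σ_allow · A = 172 · 643 = 110600 N = 110.6 kN.

111 kN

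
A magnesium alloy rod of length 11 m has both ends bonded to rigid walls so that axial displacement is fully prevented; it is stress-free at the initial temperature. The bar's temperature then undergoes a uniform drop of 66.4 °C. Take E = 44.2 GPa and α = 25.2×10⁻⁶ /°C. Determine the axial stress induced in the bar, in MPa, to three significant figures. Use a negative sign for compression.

74.0 MPa

Free thermal expansion αLΔT = 25.2e-6 · 11000 · -66.4 = -18.41 mm.
The walls impose strain ε = −(-18.41)/11000 = 1.6733e-03; σ = Eε = 44200 · 1.6733e-03 = 73.96 MPa.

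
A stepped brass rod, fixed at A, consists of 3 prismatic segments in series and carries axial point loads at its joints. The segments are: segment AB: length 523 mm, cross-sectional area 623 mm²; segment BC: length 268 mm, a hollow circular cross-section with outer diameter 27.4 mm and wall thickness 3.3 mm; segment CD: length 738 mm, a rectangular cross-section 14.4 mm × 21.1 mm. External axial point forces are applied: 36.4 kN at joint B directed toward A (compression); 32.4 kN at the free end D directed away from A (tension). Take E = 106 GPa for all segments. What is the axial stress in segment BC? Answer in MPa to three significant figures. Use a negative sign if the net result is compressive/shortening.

Internal axial forces (sectioning from the free end, tension +): N_CD = 32.4 kN, N_BC = 32.4 kN, N_AB = -4 kN.
A_BC = 249.9 mm².
σ_BC = N_BC/A_BC = 32400/249.9 = 129.7 MPa.

130 MPa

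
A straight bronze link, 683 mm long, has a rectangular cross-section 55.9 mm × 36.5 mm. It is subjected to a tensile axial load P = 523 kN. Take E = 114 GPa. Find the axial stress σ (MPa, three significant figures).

A = 2040 mm².
σ = N/A = 523000/2040 = 256.3 MPa.

256 MPa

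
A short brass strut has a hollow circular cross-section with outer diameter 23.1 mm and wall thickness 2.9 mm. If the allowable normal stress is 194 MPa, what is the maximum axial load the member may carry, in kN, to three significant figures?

A = 184 mm².
P_max = σ_allow · A = 194 · 184 = 35700 N = 35.7 kN.

35.7 kN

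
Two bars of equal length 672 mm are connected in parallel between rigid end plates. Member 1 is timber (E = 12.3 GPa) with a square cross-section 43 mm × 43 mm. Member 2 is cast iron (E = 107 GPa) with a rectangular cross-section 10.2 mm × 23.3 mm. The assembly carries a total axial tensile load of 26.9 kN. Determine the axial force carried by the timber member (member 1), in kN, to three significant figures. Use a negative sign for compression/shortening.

A_1 = 1849 mm².
A_2 = 237.7 mm².
Equal strain + equilibrium ⇒ each member carries load in proportion to AE: A₁E₁ = 22740000 N, A₂E₂ = 25430000 N, ΣAE = 48170000 N.
F₁ = P·A₁E₁/ΣAE = 26900·22740000/48170000 = 12700 N.

12.7 kN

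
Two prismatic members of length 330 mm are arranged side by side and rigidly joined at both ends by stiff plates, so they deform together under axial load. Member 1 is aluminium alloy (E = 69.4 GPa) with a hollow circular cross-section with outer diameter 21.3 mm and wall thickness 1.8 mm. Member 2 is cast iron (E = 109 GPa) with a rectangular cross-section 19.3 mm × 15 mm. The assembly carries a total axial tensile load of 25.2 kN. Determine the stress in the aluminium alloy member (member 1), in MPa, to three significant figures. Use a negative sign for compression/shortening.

A_1 = 110.3 mm².
A_2 = 289.5 mm².
Equal strain + equilibrium ⇒ each member carries load in proportion to AE: A₁E₁ = 7653000 N, A₂E₂ = 31560000 N, ΣAE = 39210000 N.
σ₁ = P·E₁/ΣAE = 25200·69400/39210000 = 44.6 MPa.

44.6 MPa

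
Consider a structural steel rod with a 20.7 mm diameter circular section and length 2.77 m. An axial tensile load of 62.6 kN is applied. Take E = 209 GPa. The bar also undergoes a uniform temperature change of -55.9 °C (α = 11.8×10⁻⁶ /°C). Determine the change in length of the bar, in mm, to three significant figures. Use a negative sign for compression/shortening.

A = 336.5 mm².
δ_mech = NL/(AE) = 62600·2770/(336.5·209000) = 2.465 mm.
δ_thermal = αLΔT = 11.8e-6·2770·-55.9 = -1.827 mm.
δ = δ_mech + δ_thermal = 0.6382 mm.

0.638 mm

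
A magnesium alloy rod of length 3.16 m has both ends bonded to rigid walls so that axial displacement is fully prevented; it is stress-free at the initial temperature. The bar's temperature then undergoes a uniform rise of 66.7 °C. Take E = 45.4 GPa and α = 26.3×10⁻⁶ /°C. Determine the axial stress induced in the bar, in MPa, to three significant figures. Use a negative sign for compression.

-79.6 MPa

Free thermal expansion αLΔT = 26.3e-6 · 3160 · 66.7 = 5.543 mm.
The walls impose strain ε = −(5.543)/3160 = -1.7542e-03; σ = Eε = 45400 · -1.7542e-03 = -79.64 MPa.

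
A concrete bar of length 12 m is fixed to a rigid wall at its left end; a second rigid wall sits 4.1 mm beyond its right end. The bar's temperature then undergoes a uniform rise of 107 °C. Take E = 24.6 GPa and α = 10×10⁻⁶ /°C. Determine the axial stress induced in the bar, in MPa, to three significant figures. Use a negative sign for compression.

Free thermal expansion αLΔT = 10e-6 · 12000 · 107 = 12.84 mm.
The walls engage after the gap closes; constrained expansion = 12.84 − 4.1 = 8.74 mm.
The walls impose strain ε = −(8.74)/12000 = -7.2833e-04; σ = Eε = 24600 · -7.2833e-04 = -17.92 MPa.

-17.9 MPa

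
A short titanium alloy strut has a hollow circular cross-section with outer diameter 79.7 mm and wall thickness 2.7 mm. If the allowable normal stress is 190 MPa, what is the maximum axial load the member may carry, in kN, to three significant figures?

A = 653.1 mm².
P_max = σ_allow · A = 190 · 653.1 = 124100 N = 124.1 kN.

124 kN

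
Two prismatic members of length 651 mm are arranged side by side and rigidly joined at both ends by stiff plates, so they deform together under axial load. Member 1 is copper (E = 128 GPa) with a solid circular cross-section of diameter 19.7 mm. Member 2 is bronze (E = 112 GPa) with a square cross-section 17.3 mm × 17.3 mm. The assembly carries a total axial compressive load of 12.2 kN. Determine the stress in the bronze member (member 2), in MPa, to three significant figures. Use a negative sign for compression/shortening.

-18.8 MPa

A_1 = 304.8 mm².
A_2 = 299.3 mm².
Equal strain + equilibrium ⇒ each member carries load in proportion to AE: A₁E₁ = 39020000 N, A₂E₂ = 33520000 N, ΣAE = 72540000 N.
σ₂ = P·E₂/ΣAE = -12200·112000/72540000 = -18.84 MPa.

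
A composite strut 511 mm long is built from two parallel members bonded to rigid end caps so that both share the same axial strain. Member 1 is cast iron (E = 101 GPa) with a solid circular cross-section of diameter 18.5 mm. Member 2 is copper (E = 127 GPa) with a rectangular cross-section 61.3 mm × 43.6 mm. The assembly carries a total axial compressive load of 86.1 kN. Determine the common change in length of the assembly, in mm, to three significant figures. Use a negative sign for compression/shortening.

A_1 = 268.8 mm².
A_2 = 2673 mm².
Equal strain + equilibrium ⇒ each member carries load in proportion to AE: A₁E₁ = 27150000 N, A₂E₂ = 339400000 N, ΣAE = 366600000 N.
δ = PL/ΣAE = -86100·511/366600000 = -0.12 mm.

-0.120 mm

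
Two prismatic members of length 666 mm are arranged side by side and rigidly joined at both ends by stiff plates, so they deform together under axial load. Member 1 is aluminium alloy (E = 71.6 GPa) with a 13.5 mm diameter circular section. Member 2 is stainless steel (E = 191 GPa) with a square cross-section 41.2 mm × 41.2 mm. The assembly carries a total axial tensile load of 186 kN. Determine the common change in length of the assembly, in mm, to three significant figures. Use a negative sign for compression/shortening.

0.370 mm

A_1 = 143.1 mm².
A_2 = 1697 mm².
Equal strain + equilibrium ⇒ each member carries load in proportion to AE: A₁E₁ = 10250000 N, A₂E₂ = 324200000 N, ΣAE = 334500000 N.
δ = PL/ΣAE = 186000·666/334500000 = 0.3704 mm.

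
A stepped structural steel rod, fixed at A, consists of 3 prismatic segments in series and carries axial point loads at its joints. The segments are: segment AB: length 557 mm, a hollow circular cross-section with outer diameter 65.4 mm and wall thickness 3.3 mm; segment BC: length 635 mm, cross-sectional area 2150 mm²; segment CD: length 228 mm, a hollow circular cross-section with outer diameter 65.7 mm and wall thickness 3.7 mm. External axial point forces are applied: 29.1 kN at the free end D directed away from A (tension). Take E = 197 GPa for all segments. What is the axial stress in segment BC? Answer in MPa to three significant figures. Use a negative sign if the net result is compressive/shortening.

Internal axial forces (sectioning from the free end, tension +): N_CD = 29.1 kN, N_BC = 29.1 kN, N_AB = 29.1 kN.
σ_BC = N_BC/A_BC = 29100/2150 = 13.53 MPa.

13.5 MPa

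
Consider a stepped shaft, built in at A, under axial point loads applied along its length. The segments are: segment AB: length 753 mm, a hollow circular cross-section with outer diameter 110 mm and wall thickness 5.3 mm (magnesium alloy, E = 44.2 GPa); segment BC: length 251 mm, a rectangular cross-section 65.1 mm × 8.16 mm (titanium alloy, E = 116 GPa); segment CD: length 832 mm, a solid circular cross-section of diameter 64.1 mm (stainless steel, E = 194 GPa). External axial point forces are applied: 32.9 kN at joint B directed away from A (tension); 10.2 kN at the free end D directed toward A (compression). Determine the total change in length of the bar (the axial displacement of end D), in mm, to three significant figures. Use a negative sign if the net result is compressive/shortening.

0.167 mm

Internal axial forces (sectioning from the free end, tension +): N_CD = -10.2 kN, N_BC = -10.2 kN, N_AB = 22.7 kN.
A_AB = 1743 mm².
A_BC = 531.2 mm².
A_CD = 3227 mm².
δ_AB = 22700·753/(1743·44200) = 0.2218 mm
δ_BC = -10200·251/(531.2·116000) = -0.04155 mm
δ_CD = -10200·832/(3227·194000) = -0.01356 mm
δ = Σδ_i = 0.1667 mm.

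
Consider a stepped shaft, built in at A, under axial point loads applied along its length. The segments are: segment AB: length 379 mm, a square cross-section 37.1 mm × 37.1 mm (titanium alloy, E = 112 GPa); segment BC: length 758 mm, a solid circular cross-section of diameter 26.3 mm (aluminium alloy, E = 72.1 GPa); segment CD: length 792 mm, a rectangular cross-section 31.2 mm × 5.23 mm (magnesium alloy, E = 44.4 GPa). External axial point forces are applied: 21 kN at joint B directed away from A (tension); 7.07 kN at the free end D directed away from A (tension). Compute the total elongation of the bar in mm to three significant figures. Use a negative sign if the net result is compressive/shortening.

0.979 mm

Internal axial forces (sectioning from the free end, tension +): N_CD = 7.07 kN, N_BC = 7.07 kN, N_AB = 28.07 kN.
A_AB = 1376 mm².
A_BC = 543.3 mm².
A_CD = 163.2 mm².
δ_AB = 28070·379/(1376·112000) = 0.06901 mm
δ_BC = 7070·758/(543.3·72100) = 0.1368 mm
δ_CD = 7070·792/(163.2·44400) = 0.7729 mm
δ = Σδ_i = 0.9787 mm.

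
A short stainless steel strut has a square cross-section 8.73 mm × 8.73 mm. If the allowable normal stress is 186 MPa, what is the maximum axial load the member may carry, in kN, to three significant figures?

A = 76.21 mm².
P_max = σ_allow · A = 186 · 76.21 = 14180 N = 14.18 kN.

14.2 kN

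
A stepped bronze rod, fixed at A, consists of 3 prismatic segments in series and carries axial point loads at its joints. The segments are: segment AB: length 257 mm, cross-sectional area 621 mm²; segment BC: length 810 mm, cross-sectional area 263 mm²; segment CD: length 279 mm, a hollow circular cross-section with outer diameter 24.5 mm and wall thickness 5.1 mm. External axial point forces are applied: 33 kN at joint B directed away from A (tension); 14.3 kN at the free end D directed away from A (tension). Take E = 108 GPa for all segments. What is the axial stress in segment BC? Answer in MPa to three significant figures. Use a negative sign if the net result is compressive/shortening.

54.4 MPa

Internal axial forces (sectioning from the free end, tension +): N_CD = 14.3 kN, N_BC = 14.3 kN, N_AB = 47.3 kN.
σ_BC = N_BC/A_BC = 14300/263 = 54.37 MPa.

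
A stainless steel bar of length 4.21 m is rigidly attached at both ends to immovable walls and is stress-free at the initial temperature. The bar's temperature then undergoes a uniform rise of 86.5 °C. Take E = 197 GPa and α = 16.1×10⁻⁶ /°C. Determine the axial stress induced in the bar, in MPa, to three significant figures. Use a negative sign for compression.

-274 MPa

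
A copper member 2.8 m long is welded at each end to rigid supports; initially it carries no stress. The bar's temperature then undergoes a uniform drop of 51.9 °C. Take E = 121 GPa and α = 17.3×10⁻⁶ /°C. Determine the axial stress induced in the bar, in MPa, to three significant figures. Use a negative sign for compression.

109 MPa

Free thermal expansion αLΔT = 17.3e-6 · 2800 · -51.9 = -2.514 mm.
The walls impose strain ε = −(-2.514)/2800 = 8.9787e-04; σ = Eε = 121000 · 8.9787e-04 = 108.6 MPa.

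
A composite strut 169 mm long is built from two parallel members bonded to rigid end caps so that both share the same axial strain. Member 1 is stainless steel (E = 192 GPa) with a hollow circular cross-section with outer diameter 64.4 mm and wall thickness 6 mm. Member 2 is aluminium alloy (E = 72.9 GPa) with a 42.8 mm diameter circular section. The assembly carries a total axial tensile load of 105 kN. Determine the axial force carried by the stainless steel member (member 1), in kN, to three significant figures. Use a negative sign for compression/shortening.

70.2 kN

A_1 = 1101 mm².
A_2 = 1439 mm².
Equal strain + equilibrium ⇒ each member carries load in proportion to AE: A₁E₁ = 211400000 N, A₂E₂ = 104900000 N, ΣAE = 316200000 N.
F₁ = P·A₁E₁/ΣAE = 105000·211400000/316200000 = 70180 N.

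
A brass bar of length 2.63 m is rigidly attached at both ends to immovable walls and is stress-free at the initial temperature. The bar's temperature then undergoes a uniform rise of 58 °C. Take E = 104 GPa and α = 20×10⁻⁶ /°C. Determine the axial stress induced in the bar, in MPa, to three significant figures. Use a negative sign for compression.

Free thermal expansion αLΔT = 20e-6 · 2630 · 58 = 3.051 mm.
The walls impose strain ε = −(3.051)/2630 = -1.1600e-03; σ = Eε = 104000 · -1.1600e-03 = -120.6 MPa.

-121 MPa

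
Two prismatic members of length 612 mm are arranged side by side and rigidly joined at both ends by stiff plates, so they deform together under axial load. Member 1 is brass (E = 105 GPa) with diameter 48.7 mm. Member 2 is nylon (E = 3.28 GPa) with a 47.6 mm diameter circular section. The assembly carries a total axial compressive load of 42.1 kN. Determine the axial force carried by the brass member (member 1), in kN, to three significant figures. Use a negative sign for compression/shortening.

A_1 = 1863 mm².
A_2 = 1780 mm².
Equal strain + equilibrium ⇒ each member carries load in proportion to AE: A₁E₁ = 195600000 N, A₂E₂ = 5837000 N, ΣAE = 201400000 N.
F₁ = P·A₁E₁/ΣAE = -42100·195600000/201400000 = -40880 N.

-40.9 kN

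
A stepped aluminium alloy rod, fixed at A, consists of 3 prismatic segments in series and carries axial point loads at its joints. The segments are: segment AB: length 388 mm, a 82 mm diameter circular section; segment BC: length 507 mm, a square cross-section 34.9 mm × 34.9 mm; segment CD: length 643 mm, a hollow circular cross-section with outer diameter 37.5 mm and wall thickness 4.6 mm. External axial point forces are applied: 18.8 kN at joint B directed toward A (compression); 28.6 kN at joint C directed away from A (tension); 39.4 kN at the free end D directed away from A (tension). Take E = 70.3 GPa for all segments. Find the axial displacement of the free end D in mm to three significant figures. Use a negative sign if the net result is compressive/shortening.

1.21 mm

Internal axial forces (sectioning from the free end, tension +): N_CD = 39.4 kN, N_BC = 68 kN, N_AB = 49.2 kN.
A_AB = 5281 mm².
A_BC = 1218 mm².
A_CD = 475.4 mm².
δ_AB = 49200·388/(5281·70300) = 0.05142 mm
δ_BC = 68000·507/(1218·70300) = 0.4026 mm
δ_CD = 39400·643/(475.4·70300) = 0.758 mm
δ = Σδ_i = 1.212 mm.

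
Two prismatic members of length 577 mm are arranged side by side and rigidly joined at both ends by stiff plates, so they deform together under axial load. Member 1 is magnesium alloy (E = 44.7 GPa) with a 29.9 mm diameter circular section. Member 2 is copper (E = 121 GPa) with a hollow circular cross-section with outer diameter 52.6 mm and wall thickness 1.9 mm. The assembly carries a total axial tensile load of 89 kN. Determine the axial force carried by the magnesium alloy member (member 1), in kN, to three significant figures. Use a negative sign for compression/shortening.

41.1 kN

A_1 = 702.2 mm².
A_2 = 302.6 mm².
Equal strain + equilibrium ⇒ each member carries load in proportion to AE: A₁E₁ = 31390000 N, A₂E₂ = 36620000 N, ΣAE = 68000000 N.
F₁ = P·A₁E₁/ΣAE = 89000·31390000/68000000 = 41080 N.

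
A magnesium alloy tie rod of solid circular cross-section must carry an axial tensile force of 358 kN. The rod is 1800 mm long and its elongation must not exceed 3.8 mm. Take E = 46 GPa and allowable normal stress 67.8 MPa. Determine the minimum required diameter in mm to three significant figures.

Required area A ≥ P/σ_allow = 358000/67.8 = 5280 mm².
For a solid circular section, d ≥ √(4A/π) = 81.99 mm.
Elongation limit: A ≥ PL/(Eδ_allow) = 358000·1800/(46000·3.8) = 3686 mm² ⇒ d ≥ 68.51 mm.
The stress limit governs.

82.0 mm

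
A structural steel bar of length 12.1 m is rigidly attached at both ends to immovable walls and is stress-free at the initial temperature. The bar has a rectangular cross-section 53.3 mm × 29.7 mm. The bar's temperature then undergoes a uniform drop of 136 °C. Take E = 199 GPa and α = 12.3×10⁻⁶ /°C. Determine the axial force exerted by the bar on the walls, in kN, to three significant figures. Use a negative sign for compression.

Free thermal expansion αLΔT = 12.3e-6 · 12100 · -136 = -20.24 mm.
The walls impose strain ε = −(-20.24)/12100 = 1.6728e-03; σ = Eε = 199000 · 1.6728e-03 = 332.9 MPa.
Wall reaction R = σ·A = 332.9·1583 = 527000 N = 527 kN.

527 kN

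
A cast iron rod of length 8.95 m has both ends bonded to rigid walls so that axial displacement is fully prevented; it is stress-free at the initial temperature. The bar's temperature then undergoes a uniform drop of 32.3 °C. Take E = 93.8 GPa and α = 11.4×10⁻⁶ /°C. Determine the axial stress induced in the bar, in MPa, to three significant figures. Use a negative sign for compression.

34.5 MPa

Free thermal expansion αLΔT = 11.4e-6 · 8950 · -32.3 = -3.296 mm.
The walls impose strain ε = −(-3.296)/8950 = 3.6822e-04; σ = Eε = 93800 · 3.6822e-04 = 34.54 MPa.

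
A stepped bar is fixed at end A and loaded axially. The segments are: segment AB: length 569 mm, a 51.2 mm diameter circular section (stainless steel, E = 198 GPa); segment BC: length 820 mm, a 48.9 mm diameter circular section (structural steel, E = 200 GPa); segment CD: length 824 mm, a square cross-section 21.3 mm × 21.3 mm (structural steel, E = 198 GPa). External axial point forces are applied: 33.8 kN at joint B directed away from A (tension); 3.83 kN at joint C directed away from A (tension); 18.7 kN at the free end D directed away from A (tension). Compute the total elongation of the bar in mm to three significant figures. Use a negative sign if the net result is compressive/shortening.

Internal axial forces (sectioning from the free end, tension +): N_CD = 18.7 kN, N_BC = 22.53 kN, N_AB = 56.33 kN.
A_AB = 2059 mm².
A_BC = 1878 mm².
A_CD = 453.7 mm².
δ_AB = 56330·569/(2059·198000) = 0.07862 mm
δ_BC = 22530·820/(1878·200000) = 0.04919 mm
δ_CD = 18700·824/(453.7·198000) = 0.1715 mm
δ = Σδ_i = 0.2993 mm.

0.299 mm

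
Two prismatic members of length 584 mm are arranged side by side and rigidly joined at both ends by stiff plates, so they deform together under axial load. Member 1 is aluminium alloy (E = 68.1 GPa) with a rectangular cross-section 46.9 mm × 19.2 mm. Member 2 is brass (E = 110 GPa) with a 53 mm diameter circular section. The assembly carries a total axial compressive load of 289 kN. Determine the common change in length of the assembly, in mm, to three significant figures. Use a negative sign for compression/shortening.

A_1 = 900.5 mm².
A_2 = 2206 mm².
Equal strain + equilibrium ⇒ each member carries load in proportion to AE: A₁E₁ = 61320000 N, A₂E₂ = 242700000 N, ΣAE = 304000000 N.
δ = PL/ΣAE = -289000·584/304000000 = -0.5552 mm.

-0.555 mm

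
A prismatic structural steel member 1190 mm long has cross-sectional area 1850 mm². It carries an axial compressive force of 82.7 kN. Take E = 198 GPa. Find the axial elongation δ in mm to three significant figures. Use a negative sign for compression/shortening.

δ_mech = NL/(AE) = -82700·1190/(1850·198000) = -0.2687 mm.

-0.269 mm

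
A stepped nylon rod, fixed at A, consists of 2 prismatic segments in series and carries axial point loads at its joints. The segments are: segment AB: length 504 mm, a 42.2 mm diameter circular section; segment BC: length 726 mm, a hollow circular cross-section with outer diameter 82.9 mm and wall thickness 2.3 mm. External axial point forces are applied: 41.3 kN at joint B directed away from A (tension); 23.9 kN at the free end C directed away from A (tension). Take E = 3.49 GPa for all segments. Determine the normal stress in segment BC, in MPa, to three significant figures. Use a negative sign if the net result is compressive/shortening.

41.0 MPa

Internal axial forces (sectioning from the free end, tension +): N_BC = 23.9 kN, N_AB = 65.2 kN.
A_BC = 582.4 mm².
σ_BC = N_BC/A_BC = 23900/582.4 = 41.04 MPa.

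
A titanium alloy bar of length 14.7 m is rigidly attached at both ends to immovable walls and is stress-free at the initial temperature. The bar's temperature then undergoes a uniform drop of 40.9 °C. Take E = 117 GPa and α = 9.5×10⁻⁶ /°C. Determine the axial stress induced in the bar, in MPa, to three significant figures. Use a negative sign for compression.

45.5 MPa

Free thermal expansion αLΔT = 9.5e-6 · 14700 · -40.9 = -5.712 mm.
The walls impose strain ε = −(-5.712)/14700 = 3.8855e-04; σ = Eε = 117000 · 3.8855e-04 = 45.46 MPa.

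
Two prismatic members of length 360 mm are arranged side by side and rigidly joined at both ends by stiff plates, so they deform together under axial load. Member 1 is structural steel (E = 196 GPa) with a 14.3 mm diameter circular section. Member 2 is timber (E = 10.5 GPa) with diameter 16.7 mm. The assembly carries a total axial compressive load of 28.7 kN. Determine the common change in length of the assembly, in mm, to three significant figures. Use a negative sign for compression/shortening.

-0.306 mm

A_1 = 160.6 mm².
A_2 = 219 mm².
Equal strain + equilibrium ⇒ each member carries load in proportion to AE: A₁E₁ = 31480000 N, A₂E₂ = 2300000 N, ΣAE = 33780000 N.
δ = PL/ΣAE = -28700·360/33780000 = -0.3059 mm.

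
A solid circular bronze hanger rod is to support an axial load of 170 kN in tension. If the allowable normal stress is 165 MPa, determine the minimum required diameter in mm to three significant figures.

Required area A ≥ P/σ_allow = 170000/165 = 1030 mm².
For a solid circular section, d ≥ √(4A/π) = 36.22 mm.

36.2 mm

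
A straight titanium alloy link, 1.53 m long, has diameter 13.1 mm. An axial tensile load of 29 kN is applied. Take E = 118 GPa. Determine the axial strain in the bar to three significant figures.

A = 134.8 mm².
σ = N/A = 215.2 MPa; ε = σ/E = 215.2/118000 = 1.823e-03.

0.00182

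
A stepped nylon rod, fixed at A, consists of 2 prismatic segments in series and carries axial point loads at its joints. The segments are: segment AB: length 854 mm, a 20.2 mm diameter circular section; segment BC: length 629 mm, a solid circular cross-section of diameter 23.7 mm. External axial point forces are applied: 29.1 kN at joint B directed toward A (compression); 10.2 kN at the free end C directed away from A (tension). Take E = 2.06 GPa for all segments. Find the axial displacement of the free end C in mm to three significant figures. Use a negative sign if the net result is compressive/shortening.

-17.4 mm

Internal axial forces (sectioning from the free end, tension +): N_BC = 10.2 kN, N_AB = -18.9 kN.
A_AB = 320.5 mm².
A_BC = 441.2 mm².
δ_AB = -18900·854/(320.5·2060) = -24.45 mm
δ_BC = 10200·629/(441.2·2060) = 7.06 mm
δ = Σδ_i = -17.39 mm.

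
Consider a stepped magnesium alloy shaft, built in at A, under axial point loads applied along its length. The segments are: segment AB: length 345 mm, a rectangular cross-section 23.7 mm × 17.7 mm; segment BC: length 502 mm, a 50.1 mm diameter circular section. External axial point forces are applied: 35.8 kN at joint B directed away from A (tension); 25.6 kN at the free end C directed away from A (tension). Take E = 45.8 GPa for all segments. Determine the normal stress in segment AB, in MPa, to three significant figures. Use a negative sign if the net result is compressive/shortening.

Internal axial forces (sectioning from the free end, tension +): N_BC = 25.6 kN, N_AB = 61.4 kN.
A_AB = 419.5 mm².
σ_AB = N_AB/A_AB = 61400/419.5 = 146.4 MPa.

146 MPa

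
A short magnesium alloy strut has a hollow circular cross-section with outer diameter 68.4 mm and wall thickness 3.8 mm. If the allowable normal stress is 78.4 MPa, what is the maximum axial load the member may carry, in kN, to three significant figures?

60.5 kN

A = 771.2 mm².
P_max = σ_allow · A = 78.4 · 771.2 = 60460 N = 60.46 kN.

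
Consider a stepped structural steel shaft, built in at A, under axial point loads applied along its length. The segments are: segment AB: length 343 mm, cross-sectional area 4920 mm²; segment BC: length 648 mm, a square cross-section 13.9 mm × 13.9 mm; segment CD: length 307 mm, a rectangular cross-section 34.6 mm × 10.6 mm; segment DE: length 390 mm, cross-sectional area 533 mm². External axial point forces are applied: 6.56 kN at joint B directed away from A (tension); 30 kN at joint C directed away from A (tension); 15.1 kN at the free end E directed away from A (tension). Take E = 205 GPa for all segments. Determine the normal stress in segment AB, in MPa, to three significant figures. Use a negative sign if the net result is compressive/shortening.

10.5 MPa

Internal axial forces (sectioning from the free end, tension +): N_DE = 15.1 kN, N_CD = 15.1 kN, N_BC = 45.1 kN, N_AB = 51.66 kN.
σ_AB = N_AB/A_AB = 51660/4920 = 10.5 MPa.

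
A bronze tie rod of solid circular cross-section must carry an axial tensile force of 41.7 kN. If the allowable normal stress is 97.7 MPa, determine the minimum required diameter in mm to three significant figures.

Required area A ≥ P/σ_allow = 41700/97.7 = 426.8 mm².
For a solid circular section, d ≥ √(4A/π) = 23.31 mm.

23.3 mm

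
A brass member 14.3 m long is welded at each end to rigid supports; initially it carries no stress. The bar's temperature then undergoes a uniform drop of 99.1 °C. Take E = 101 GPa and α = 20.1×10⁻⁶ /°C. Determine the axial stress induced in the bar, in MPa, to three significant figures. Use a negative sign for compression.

Free thermal expansion αLΔT = 20.1e-6 · 14300 · -99.1 = -28.48 mm.
The walls impose strain ε = −(-28.48)/14300 = 1.9919e-03; σ = Eε = 101000 · 1.9919e-03 = 201.2 MPa.

201 MPa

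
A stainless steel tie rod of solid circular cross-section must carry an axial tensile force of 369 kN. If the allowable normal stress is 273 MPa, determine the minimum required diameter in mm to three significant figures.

Required area A ≥ P/σ_allow = 369000/273 = 1352 mm².
For a solid circular section, d ≥ √(4A/π) = 41.48 mm.

41.5 mm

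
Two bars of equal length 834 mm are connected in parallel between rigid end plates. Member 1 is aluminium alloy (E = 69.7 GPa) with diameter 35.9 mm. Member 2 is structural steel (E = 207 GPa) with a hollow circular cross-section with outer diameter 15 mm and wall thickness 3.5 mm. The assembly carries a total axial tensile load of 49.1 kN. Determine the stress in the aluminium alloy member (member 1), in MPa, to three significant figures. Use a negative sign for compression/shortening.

A_1 = 1012 mm².
A_2 = 126.4 mm².
Equal strain + equilibrium ⇒ each member carries load in proportion to AE: A₁E₁ = 70550000 N, A₂E₂ = 26170000 N, ΣAE = 96730000 N.
σ₁ = P·E₁/ΣAE = 49100·69700/96730000 = 35.38 MPa.

35.4 MPa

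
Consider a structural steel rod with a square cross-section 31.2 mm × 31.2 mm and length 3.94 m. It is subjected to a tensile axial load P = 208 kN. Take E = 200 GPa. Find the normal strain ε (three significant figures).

0.00107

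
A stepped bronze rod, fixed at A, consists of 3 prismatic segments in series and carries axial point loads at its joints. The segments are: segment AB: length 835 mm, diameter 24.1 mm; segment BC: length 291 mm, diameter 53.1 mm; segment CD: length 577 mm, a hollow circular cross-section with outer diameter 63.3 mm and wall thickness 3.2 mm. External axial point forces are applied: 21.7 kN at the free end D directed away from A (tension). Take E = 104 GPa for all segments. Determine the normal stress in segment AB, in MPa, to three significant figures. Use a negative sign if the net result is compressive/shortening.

Internal axial forces (sectioning from the free end, tension +): N_CD = 21.7 kN, N_BC = 21.7 kN, N_AB = 21.7 kN.
A_AB = 456.2 mm².
σ_AB = N_AB/A_AB = 21700/456.2 = 47.57 MPa.

47.6 MPa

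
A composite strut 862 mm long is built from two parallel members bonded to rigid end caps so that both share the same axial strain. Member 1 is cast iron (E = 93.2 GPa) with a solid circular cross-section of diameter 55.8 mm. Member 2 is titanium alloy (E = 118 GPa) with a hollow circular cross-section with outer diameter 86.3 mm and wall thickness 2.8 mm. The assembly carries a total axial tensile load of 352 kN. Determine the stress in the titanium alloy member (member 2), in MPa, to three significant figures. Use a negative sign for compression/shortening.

A_1 = 2445 mm².
A_2 = 734.5 mm².
Equal strain + equilibrium ⇒ each member carries load in proportion to AE: A₁E₁ = 227900000 N, A₂E₂ = 86670000 N, ΣAE = 314600000 N.
σ₂ = P·E₂/ΣAE = 352000·118000/314600000 = 132 MPa.

132 MPa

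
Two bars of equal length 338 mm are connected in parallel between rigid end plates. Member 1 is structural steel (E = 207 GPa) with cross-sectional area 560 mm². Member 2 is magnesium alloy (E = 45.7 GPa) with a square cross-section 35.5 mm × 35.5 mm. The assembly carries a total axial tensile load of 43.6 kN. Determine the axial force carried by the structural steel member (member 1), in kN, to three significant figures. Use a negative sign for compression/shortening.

A_2 = 1260 mm².
Equal strain + equilibrium ⇒ each member carries load in proportion to AE: A₁E₁ = 115900000 N, A₂E₂ = 57590000 N, ΣAE = 173500000 N.
F₁ = P·A₁E₁/ΣAE = 43600·115900000/173500000 = 29130 N.

29.1 kN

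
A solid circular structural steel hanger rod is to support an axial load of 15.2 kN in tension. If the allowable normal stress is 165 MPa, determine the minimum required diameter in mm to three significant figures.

10.8 mm

Required area A ≥ P/σ_allow = 15200/165 = 92.12 mm².
For a solid circular section, d ≥ √(4A/π) = 10.83 mm.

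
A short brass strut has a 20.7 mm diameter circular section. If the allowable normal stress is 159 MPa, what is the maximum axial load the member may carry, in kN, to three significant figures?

A = 336.5 mm².
P_max = σ_allow · A = 159 · 336.5 = 53510 N = 53.51 kN.

53.5 kN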